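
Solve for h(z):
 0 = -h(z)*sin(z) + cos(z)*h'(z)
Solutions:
 h(z) = C1/cos(z)


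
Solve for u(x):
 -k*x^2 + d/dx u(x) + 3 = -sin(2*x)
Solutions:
 u(x) = C1 + k*x^3/3 - 3*x + cos(2*x)/2


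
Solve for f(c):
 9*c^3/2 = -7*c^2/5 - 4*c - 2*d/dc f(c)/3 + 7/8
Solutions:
 f(c) = C1 - 27*c^4/16 - 7*c^3/10 - 3*c^2 + 21*c/16


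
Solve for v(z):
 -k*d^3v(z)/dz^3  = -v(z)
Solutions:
 v(z) = C1*exp(z*(1/k)^(1/3)) + C2*exp(z*(-1 + sqrt(3)*I)*(1/k)^(1/3)/2) + C3*exp(-z*(1 + sqrt(3)*I)*(1/k)^(1/3)/2)


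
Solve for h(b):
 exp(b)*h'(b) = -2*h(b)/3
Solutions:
 h(b) = C1*exp(2*exp(-b)/3)


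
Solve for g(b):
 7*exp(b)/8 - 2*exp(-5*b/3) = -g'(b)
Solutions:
 g(b) = C1 - 7*exp(b)/8 - 6*exp(-5*b/3)/5


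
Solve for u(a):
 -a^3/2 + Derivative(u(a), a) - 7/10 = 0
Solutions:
 u(a) = C1 + a^4/8 + 7*a/10


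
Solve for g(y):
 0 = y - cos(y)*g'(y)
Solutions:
 g(y) = C1 + Integral(y/cos(y), y)


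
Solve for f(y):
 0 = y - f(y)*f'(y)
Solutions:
 f(y) = -sqrt(C1 + y^2)
 f(y) = sqrt(C1 + y^2)


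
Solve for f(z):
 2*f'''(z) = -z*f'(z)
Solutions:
 f(z) = C1 + Integral(C2*airyai(-2^(2/3)*z/2) + C3*airybi(-2^(2/3)*z/2), z)


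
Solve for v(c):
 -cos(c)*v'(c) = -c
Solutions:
 v(c) = C1 + Integral(c/cos(c), c)


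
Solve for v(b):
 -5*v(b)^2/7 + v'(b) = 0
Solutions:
 v(b) = -7/(C1 + 5*b)


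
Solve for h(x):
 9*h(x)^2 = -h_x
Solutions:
 h(x) = 1/(C1 + 9*x)


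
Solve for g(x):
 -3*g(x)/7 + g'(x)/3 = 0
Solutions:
 g(x) = C1*exp(9*x/7)


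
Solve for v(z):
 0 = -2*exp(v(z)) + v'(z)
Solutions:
 v(z) = log(-1/(C1 + 2*z))


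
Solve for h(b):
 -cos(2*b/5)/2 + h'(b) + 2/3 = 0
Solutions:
 h(b) = C1 - 2*b/3 + 5*sin(2*b/5)/4


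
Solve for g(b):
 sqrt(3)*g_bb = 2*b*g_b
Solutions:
 g(b) = C1 + C2*erfi(3^(3/4)*b/3)


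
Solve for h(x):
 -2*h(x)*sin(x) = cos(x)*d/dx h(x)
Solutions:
 h(x) = C1*cos(x)^2


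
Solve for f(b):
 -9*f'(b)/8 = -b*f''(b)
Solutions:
 f(b) = C1 + C2*b^(17/8)


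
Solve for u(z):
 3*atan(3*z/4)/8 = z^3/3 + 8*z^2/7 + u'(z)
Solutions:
 u(z) = C1 - z^4/12 - 8*z^3/21 + 3*z*atan(3*z/4)/8 - log(9*z^2 + 16)/4


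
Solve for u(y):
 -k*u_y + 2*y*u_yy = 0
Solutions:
 u(y) = C1 + y^(re(k)/2 + 1)*(C2*sin(log(y)*Abs(im(k))/2) + C3*cos(log(y)*im(k)/2))


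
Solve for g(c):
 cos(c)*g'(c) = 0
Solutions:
 g(c) = C1


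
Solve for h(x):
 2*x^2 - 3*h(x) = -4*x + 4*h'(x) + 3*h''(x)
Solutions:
 h(x) = 2*x^2/3 - 4*x/9 + (C1*sin(sqrt(5)*x/3) + C2*cos(sqrt(5)*x/3))*exp(-2*x/3) - 20/27


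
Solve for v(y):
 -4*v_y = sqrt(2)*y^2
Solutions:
 v(y) = C1 - sqrt(2)*y^3/12


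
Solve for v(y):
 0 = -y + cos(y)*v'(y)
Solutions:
 v(y) = C1 + Integral(y/cos(y), y)


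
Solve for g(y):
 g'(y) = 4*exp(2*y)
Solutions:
 g(y) = C1 + 2*exp(2*y)


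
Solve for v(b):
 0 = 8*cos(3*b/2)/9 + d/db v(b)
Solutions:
 v(b) = C1 - 16*sin(3*b/2)/27


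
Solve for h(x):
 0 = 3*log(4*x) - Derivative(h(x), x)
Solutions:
 h(x) = C1 + 3*x*log(x) - 3*x + x*log(64)


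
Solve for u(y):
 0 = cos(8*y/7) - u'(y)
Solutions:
 u(y) = C1 + 7*sin(8*y/7)/8


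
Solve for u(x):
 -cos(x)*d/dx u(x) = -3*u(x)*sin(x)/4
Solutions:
 u(x) = C1/cos(x)^(3/4)


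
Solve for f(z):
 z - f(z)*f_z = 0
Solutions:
 f(z) = -sqrt(C1 + z^2)
 f(z) = sqrt(C1 + z^2)


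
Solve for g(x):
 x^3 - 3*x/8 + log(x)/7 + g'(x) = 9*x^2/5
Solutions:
 g(x) = C1 - x^4/4 + 3*x^3/5 + 3*x^2/16 - x*log(x)/7 + x/7


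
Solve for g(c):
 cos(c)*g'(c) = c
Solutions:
 g(c) = C1 + Integral(c/cos(c), c)


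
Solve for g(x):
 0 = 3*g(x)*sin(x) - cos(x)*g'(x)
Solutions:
 g(x) = C1/cos(x)^3


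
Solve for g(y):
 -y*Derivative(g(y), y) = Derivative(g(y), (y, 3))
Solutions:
 g(y) = C1 + Integral(C2*airyai(-y) + C3*airybi(-y), y)


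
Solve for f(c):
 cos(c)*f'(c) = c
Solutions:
 f(c) = C1 + Integral(c/cos(c), c)


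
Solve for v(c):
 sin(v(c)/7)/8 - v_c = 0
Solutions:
 -c/8 + 7*log(cos(v(c)/7) - 1)/2 - 7*log(cos(v(c)/7) + 1)/2 = C1


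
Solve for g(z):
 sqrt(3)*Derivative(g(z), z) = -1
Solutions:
 g(z) = C1 - sqrt(3)*z/3


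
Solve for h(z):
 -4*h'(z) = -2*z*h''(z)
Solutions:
 h(z) = C1 + C2*z^3


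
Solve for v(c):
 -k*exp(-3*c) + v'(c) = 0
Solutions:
 v(c) = C1 - k*exp(-3*c)/3


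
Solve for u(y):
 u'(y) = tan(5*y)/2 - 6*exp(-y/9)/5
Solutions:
 u(y) = C1 + log(tan(5*y)^2 + 1)/20 + 54*exp(-y/9)/5


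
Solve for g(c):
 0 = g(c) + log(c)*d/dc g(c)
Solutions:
 g(c) = C1*exp(-li(c))


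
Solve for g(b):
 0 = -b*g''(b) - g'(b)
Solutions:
 g(b) = C1 + C2*log(b)


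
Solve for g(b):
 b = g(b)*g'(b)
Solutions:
 g(b) = -sqrt(C1 + b^2)
 g(b) = sqrt(C1 + b^2)


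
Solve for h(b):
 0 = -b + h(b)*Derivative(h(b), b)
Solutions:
 h(b) = -sqrt(C1 + b^2)
 h(b) = sqrt(C1 + b^2)


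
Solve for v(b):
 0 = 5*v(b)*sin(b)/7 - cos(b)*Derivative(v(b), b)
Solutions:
 v(b) = C1/cos(b)^(5/7)


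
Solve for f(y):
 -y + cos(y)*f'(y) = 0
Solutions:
 f(y) = C1 + Integral(y/cos(y), y)


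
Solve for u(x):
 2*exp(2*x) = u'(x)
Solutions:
 u(x) = C1 + exp(2*x)


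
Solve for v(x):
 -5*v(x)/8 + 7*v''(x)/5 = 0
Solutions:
 v(x) = C1*exp(-5*sqrt(14)*x/28) + C2*exp(5*sqrt(14)*x/28)


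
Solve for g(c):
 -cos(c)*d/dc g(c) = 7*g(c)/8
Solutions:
 g(c) = C1*(sin(c) - 1)^(7/16)/(sin(c) + 1)^(7/16)


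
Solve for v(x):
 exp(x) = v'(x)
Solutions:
 v(x) = C1 + exp(x)


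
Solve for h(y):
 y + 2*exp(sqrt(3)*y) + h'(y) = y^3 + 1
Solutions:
 h(y) = C1 + y^4/4 - y^2/2 + y - 2*sqrt(3)*exp(sqrt(3)*y)/3


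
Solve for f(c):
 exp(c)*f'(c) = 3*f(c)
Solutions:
 f(c) = C1*exp(-3*exp(-c))


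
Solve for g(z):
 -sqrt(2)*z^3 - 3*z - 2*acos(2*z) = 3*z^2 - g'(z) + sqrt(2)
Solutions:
 g(z) = C1 + sqrt(2)*z^4/4 + z^3 + 3*z^2/2 + 2*z*acos(2*z) + sqrt(2)*z - sqrt(1 - 4*z^2)


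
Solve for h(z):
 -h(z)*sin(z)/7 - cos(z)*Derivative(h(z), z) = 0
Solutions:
 h(z) = C1*cos(z)^(1/7)


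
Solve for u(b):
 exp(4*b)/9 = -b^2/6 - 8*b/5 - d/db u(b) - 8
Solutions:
 u(b) = C1 - b^3/18 - 4*b^2/5 - 8*b - exp(4*b)/36


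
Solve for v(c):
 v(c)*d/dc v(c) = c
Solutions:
 v(c) = -sqrt(C1 + c^2)
 v(c) = sqrt(C1 + c^2)


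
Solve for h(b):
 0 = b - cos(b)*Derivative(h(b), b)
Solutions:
 h(b) = C1 + Integral(b/cos(b), b)


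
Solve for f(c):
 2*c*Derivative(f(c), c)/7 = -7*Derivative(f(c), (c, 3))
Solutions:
 f(c) = C1 + Integral(C2*airyai(-14^(1/3)*c/7) + C3*airybi(-14^(1/3)*c/7), c)


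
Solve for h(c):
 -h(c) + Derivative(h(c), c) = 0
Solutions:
 h(c) = C1*exp(c)


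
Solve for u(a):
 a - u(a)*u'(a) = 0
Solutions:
 u(a) = -sqrt(C1 + a^2)
 u(a) = sqrt(C1 + a^2)


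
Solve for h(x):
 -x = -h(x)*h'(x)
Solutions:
 h(x) = -sqrt(C1 + x^2)
 h(x) = sqrt(C1 + x^2)


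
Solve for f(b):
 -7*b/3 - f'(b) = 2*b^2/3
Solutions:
 f(b) = C1 - 2*b^3/9 - 7*b^2/6


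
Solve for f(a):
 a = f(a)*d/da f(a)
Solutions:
 f(a) = -sqrt(C1 + a^2)
 f(a) = sqrt(C1 + a^2)


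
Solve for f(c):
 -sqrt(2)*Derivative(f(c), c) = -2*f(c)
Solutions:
 f(c) = C1*exp(sqrt(2)*c)


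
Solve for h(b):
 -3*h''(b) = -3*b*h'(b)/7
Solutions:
 h(b) = C1 + C2*erfi(sqrt(14)*b/14)


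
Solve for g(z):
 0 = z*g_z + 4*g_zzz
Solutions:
 g(z) = C1 + Integral(C2*airyai(-2^(1/3)*z/2) + C3*airybi(-2^(1/3)*z/2), z)


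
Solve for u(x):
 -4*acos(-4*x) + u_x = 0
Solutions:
 u(x) = C1 + 4*x*acos(-4*x) + sqrt(1 - 16*x^2)


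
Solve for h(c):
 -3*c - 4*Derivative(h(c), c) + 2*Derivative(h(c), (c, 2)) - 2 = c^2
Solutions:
 h(c) = C1 + C2*exp(2*c) - c^3/12 - c^2/2 - c


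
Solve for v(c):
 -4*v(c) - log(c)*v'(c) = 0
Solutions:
 v(c) = C1*exp(-4*li(c))


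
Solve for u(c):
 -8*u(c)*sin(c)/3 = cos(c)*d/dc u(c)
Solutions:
 u(c) = C1*cos(c)^(8/3)


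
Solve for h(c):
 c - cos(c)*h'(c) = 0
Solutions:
 h(c) = C1 + Integral(c/cos(c), c)


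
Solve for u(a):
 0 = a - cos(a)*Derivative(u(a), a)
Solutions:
 u(a) = C1 + Integral(a/cos(a), a)


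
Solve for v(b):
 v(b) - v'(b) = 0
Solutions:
 v(b) = C1*exp(b)


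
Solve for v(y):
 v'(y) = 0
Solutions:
 v(y) = C1


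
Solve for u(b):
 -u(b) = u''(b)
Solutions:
 u(b) = C1*sin(b) + C2*cos(b)


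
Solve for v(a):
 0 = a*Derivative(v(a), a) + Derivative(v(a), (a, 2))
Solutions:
 v(a) = C1 + C2*erf(sqrt(2)*a/2)


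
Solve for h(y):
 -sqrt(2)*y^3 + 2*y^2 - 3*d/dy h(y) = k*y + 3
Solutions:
 h(y) = C1 - k*y^2/6 - sqrt(2)*y^4/12 + 2*y^3/9 - y


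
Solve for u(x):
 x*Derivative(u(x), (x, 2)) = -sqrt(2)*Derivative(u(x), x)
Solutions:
 u(x) = C1 + C2*x^(1 - sqrt(2))


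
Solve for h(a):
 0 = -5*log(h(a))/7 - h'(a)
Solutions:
 li(h(a)) = C1 - 5*a/7


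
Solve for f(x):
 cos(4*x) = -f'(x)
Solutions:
 f(x) = C1 - sin(4*x)/4


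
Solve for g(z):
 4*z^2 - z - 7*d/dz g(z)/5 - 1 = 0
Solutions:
 g(z) = C1 + 20*z^3/21 - 5*z^2/14 - 5*z/7


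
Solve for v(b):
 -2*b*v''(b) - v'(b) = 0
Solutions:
 v(b) = C1 + C2*sqrt(b)


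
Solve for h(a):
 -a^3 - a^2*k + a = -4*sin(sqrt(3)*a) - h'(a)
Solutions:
 h(a) = C1 + a^4/4 + a^3*k/3 - a^2/2 + 4*sqrt(3)*cos(sqrt(3)*a)/3


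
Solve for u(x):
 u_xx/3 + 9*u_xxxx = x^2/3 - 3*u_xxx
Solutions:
 u(x) = C1 + C2*x + x^4/12 - 3*x^3 + 54*x^2 + (C3*sin(sqrt(3)*x/18) + C4*cos(sqrt(3)*x/18))*exp(-x/6)


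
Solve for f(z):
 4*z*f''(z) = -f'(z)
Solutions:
 f(z) = C1 + C2*z^(3/4)


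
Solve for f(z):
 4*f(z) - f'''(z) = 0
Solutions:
 f(z) = C3*exp(2^(2/3)*z) + (C1*sin(2^(2/3)*sqrt(3)*z/2) + C2*cos(2^(2/3)*sqrt(3)*z/2))*exp(-2^(2/3)*z/2)


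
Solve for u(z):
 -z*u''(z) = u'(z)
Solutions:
 u(z) = C1 + C2*log(z)


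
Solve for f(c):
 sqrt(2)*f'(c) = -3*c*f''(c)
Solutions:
 f(c) = C1 + C2*c^(1 - sqrt(2)/3)


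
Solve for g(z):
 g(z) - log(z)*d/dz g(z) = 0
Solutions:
 g(z) = C1*exp(li(z))


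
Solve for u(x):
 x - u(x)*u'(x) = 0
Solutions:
 u(x) = -sqrt(C1 + x^2)
 u(x) = sqrt(C1 + x^2)


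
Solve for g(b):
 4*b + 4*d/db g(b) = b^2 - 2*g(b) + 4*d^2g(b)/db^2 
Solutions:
 g(b) = C1*exp(b*(1 - sqrt(3))/2) + C2*exp(b*(1 + sqrt(3))/2) + b^2/2 - 4*b + 10


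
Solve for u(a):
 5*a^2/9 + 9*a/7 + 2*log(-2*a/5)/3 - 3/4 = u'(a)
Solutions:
 u(a) = C1 + 5*a^3/27 + 9*a^2/14 + 2*a*log(-a)/3 + a*(-17 - 8*log(5) + 8*log(2))/12


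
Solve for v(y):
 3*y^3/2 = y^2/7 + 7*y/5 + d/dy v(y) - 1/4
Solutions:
 v(y) = C1 + 3*y^4/8 - y^3/21 - 7*y^2/10 + y/4


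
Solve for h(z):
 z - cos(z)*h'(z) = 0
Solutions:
 h(z) = C1 + Integral(z/cos(z), z)


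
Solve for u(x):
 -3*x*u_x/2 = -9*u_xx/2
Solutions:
 u(x) = C1 + C2*erfi(sqrt(6)*x/6)


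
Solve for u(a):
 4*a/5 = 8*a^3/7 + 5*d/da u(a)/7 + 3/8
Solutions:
 u(a) = C1 - 2*a^4/5 + 14*a^2/25 - 21*a/40


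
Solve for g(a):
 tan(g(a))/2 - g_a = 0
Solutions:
 g(a) = pi - asin(C1*exp(a/2))
 g(a) = asin(C1*exp(a/2))


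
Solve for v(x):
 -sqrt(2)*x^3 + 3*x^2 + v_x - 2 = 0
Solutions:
 v(x) = C1 + sqrt(2)*x^4/4 - x^3 + 2*x


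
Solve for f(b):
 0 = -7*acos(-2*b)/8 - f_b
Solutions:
 f(b) = C1 - 7*b*acos(-2*b)/8 - 7*sqrt(1 - 4*b^2)/16


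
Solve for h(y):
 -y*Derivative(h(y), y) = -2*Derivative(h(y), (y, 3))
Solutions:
 h(y) = C1 + Integral(C2*airyai(2^(2/3)*y/2) + C3*airybi(2^(2/3)*y/2), y)


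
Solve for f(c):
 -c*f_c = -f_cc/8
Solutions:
 f(c) = C1 + C2*erfi(2*c)


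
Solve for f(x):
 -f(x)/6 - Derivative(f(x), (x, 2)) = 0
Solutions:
 f(x) = C1*sin(sqrt(6)*x/6) + C2*cos(sqrt(6)*x/6)


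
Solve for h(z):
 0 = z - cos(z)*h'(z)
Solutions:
 h(z) = C1 + Integral(z/cos(z), z)


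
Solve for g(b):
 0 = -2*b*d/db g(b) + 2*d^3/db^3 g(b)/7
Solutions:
 g(b) = C1 + Integral(C2*airyai(7^(1/3)*b) + C3*airybi(7^(1/3)*b), b)


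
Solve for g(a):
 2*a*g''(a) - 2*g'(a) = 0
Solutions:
 g(a) = C1 + C2*a^2


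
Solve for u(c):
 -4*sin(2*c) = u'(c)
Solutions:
 u(c) = C1 + 2*cos(2*c)


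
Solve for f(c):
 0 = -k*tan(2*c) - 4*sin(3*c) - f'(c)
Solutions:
 f(c) = C1 + k*log(cos(2*c))/2 + 4*cos(3*c)/3


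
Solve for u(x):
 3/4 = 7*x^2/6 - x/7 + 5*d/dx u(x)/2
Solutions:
 u(x) = C1 - 7*x^3/45 + x^2/35 + 3*x/10


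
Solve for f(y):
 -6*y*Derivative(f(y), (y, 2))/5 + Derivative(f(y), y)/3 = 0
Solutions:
 f(y) = C1 + C2*y^(23/18)


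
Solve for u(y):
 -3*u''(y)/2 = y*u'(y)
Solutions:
 u(y) = C1 + C2*erf(sqrt(3)*y/3)


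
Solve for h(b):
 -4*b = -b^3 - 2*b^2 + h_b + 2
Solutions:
 h(b) = C1 + b^4/4 + 2*b^3/3 - 2*b^2 - 2*b


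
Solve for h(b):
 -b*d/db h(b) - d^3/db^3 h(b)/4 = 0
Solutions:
 h(b) = C1 + Integral(C2*airyai(-2^(2/3)*b) + C3*airybi(-2^(2/3)*b), b)


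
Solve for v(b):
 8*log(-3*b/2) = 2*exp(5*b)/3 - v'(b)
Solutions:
 v(b) = C1 - 8*b*log(-b) + 8*b*(-log(3) + log(2) + 1) + 2*exp(5*b)/15


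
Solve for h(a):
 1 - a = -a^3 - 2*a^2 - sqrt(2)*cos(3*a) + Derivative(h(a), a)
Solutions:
 h(a) = C1 + a^4/4 + 2*a^3/3 - a^2/2 + a + sqrt(2)*sin(3*a)/3


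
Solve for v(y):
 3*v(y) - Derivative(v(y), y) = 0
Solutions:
 v(y) = C1*exp(3*y)


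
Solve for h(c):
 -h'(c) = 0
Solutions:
 h(c) = C1


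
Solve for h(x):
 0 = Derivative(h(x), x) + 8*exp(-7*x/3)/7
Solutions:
 h(x) = C1 + 24*exp(-7*x/3)/49


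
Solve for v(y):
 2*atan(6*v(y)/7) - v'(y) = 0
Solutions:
 Integral(1/atan(6*_y/7), (_y, v(y))) = C1 + 2*y


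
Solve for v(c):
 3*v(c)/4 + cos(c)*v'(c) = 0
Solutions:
 v(c) = C1*(sin(c) - 1)^(3/8)/(sin(c) + 1)^(3/8)


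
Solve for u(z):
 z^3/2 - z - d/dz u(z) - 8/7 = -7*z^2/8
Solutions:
 u(z) = C1 + z^4/8 + 7*z^3/24 - z^2/2 - 8*z/7


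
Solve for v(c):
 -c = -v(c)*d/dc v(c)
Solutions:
 v(c) = -sqrt(C1 + c^2)
 v(c) = sqrt(C1 + c^2)


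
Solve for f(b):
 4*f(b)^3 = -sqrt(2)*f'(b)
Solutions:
 f(b) = -sqrt(2)*sqrt(-1/(C1 - 2*sqrt(2)*b))/2
 f(b) = sqrt(2)*sqrt(-1/(C1 - 2*sqrt(2)*b))/2


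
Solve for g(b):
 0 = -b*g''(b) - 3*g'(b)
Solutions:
 g(b) = C1 + C2/b^2


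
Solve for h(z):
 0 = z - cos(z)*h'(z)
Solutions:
 h(z) = C1 + Integral(z/cos(z), z)


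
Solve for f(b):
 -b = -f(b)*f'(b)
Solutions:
 f(b) = -sqrt(C1 + b^2)
 f(b) = sqrt(C1 + b^2)


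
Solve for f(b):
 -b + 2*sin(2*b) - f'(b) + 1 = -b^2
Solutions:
 f(b) = C1 + b^3/3 - b^2/2 + b - cos(2*b)


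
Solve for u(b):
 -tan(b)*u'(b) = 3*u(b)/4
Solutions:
 u(b) = C1/sin(b)^(3/4)


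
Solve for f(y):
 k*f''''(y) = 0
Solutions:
 f(y) = C1 + C2*y + C3*y^2 + C4*y^3


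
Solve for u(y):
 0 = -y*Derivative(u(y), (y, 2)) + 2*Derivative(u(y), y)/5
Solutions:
 u(y) = C1 + C2*y^(7/5)


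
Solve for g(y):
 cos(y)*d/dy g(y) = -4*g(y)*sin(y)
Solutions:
 g(y) = C1*cos(y)^4


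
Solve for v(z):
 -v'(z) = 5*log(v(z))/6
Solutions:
 li(v(z)) = C1 - 5*z/6


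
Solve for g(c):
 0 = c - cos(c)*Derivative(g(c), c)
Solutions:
 g(c) = C1 + Integral(c/cos(c), c)


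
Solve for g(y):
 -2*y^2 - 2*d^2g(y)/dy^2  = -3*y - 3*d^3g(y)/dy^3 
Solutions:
 g(y) = C1 + C2*y + C3*exp(2*y/3) - y^4/12 - y^3/4 - 9*y^2/8


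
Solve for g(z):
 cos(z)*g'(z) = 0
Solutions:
 g(z) = C1


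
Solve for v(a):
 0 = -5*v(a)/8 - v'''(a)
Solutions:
 v(a) = C3*exp(-5^(1/3)*a/2) + (C1*sin(sqrt(3)*5^(1/3)*a/4) + C2*cos(sqrt(3)*5^(1/3)*a/4))*exp(5^(1/3)*a/4)


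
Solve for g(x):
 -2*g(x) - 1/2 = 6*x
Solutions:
 g(x) = -3*x - 1/4


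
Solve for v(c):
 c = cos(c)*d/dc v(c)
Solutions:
 v(c) = C1 + Integral(c/cos(c), c)


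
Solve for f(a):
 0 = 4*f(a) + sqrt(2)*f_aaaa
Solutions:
 f(a) = (C1*sin(2^(7/8)*a/2) + C2*cos(2^(7/8)*a/2))*exp(-2^(7/8)*a/2) + (C3*sin(2^(7/8)*a/2) + C4*cos(2^(7/8)*a/2))*exp(2^(7/8)*a/2)


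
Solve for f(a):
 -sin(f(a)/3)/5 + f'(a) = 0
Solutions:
 -a/5 + 3*log(cos(f(a)/3) - 1)/2 - 3*log(cos(f(a)/3) + 1)/2 = C1


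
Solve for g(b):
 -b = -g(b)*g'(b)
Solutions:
 g(b) = -sqrt(C1 + b^2)
 g(b) = sqrt(C1 + b^2)


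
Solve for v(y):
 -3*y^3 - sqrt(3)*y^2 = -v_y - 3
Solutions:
 v(y) = C1 + 3*y^4/4 + sqrt(3)*y^3/3 - 3*y


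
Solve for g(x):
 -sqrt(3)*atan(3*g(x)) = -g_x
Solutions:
 Integral(1/atan(3*_y), (_y, g(x))) = C1 + sqrt(3)*x


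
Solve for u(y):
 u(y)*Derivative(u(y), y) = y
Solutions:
 u(y) = -sqrt(C1 + y^2)
 u(y) = sqrt(C1 + y^2)


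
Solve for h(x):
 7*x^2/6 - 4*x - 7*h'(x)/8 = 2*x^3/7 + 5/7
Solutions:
 h(x) = C1 - 4*x^4/49 + 4*x^3/9 - 16*x^2/7 - 40*x/49


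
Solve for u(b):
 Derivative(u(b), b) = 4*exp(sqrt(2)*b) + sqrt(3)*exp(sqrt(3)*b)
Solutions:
 u(b) = C1 + 2*sqrt(2)*exp(sqrt(2)*b) + exp(sqrt(3)*b)


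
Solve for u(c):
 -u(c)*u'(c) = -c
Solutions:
 u(c) = -sqrt(C1 + c^2)
 u(c) = sqrt(C1 + c^2)


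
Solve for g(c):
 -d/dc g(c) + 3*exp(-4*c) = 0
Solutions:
 g(c) = C1 - 3*exp(-4*c)/4


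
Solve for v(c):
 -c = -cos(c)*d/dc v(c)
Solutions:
 v(c) = C1 + Integral(c/cos(c), c)


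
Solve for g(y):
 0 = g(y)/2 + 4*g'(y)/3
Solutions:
 g(y) = C1*exp(-3*y/8)


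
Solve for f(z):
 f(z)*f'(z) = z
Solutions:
 f(z) = -sqrt(C1 + z^2)
 f(z) = sqrt(C1 + z^2)


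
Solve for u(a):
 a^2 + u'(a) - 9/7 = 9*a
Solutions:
 u(a) = C1 - a^3/3 + 9*a^2/2 + 9*a/7


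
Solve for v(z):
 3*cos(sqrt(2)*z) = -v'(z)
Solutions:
 v(z) = C1 - 3*sqrt(2)*sin(sqrt(2)*z)/2


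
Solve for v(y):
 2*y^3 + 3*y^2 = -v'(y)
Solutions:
 v(y) = C1 - y^4/2 - y^3


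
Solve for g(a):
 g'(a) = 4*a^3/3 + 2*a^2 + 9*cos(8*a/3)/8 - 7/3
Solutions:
 g(a) = C1 + a^4/3 + 2*a^3/3 - 7*a/3 + 27*sin(8*a/3)/64


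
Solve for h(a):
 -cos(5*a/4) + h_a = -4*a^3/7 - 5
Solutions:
 h(a) = C1 - a^4/7 - 5*a + 4*sin(5*a/4)/5


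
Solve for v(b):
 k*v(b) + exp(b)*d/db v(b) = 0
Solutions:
 v(b) = C1*exp(k*exp(-b))


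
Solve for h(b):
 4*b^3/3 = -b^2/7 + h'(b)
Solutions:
 h(b) = C1 + b^4/3 + b^3/21


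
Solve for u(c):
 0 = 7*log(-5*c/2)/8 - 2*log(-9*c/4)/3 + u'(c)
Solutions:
 u(c) = C1 - 5*c*log(-c)/24 + c*(-21*log(5) - 11*log(2) + 5 + 32*log(3))/24


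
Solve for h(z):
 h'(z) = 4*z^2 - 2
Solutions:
 h(z) = C1 + 4*z^3/3 - 2*z


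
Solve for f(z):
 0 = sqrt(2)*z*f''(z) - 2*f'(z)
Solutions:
 f(z) = C1 + C2*z^(1 + sqrt(2))


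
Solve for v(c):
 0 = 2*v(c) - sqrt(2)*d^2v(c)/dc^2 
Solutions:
 v(c) = C1*exp(-2^(1/4)*c) + C2*exp(2^(1/4)*c)


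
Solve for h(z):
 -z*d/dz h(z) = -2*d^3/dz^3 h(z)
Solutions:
 h(z) = C1 + Integral(C2*airyai(2^(2/3)*z/2) + C3*airybi(2^(2/3)*z/2), z)


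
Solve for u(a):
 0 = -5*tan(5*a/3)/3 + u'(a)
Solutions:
 u(a) = C1 - log(cos(5*a/3))


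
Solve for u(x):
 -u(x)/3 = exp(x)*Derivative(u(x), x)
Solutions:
 u(x) = C1*exp(exp(-x)/3)


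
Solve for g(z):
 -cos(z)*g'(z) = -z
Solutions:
 g(z) = C1 + Integral(z/cos(z), z)


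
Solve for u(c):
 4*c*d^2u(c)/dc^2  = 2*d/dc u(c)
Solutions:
 u(c) = C1 + C2*c^(3/2)


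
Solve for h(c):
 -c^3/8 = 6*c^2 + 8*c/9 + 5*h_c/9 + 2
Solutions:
 h(c) = C1 - 9*c^4/160 - 18*c^3/5 - 4*c^2/5 - 18*c/5


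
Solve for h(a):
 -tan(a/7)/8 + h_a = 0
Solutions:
 h(a) = C1 - 7*log(cos(a/7))/8


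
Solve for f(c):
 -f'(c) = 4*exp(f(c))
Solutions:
 f(c) = log(1/(C1 + 4*c))


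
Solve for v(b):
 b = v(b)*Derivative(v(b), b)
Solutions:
 v(b) = -sqrt(C1 + b^2)
 v(b) = sqrt(C1 + b^2)


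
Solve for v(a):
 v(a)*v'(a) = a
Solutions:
 v(a) = -sqrt(C1 + a^2)
 v(a) = sqrt(C1 + a^2)


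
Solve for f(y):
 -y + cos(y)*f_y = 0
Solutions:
 f(y) = C1 + Integral(y/cos(y), y)


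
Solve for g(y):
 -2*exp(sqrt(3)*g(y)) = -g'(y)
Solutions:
 g(y) = sqrt(3)*(2*log(-1/(C1 + 2*y)) - log(3))/6


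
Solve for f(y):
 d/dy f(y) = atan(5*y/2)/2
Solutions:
 f(y) = C1 + y*atan(5*y/2)/2 - log(25*y^2 + 4)/10


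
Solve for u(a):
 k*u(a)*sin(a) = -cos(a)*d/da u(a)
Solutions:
 u(a) = C1*exp(k*log(cos(a)))


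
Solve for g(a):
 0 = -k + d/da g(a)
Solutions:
 g(a) = C1 + a*k


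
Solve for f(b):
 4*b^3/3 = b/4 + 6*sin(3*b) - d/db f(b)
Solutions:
 f(b) = C1 - b^4/3 + b^2/8 - 2*cos(3*b)


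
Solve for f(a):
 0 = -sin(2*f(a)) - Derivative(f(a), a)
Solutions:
 f(a) = pi - acos((-C1 - exp(4*a))/(C1 - exp(4*a)))/2
 f(a) = acos((-C1 - exp(4*a))/(C1 - exp(4*a)))/2


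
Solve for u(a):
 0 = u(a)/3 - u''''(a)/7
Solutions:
 u(a) = C1*exp(-3^(3/4)*7^(1/4)*a/3) + C2*exp(3^(3/4)*7^(1/4)*a/3) + C3*sin(3^(3/4)*7^(1/4)*a/3) + C4*cos(3^(3/4)*7^(1/4)*a/3)


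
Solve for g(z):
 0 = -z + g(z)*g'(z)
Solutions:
 g(z) = -sqrt(C1 + z^2)
 g(z) = sqrt(C1 + z^2)


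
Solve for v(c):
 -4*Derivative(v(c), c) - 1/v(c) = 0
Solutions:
 v(c) = -sqrt(C1 - 2*c)/2
 v(c) = sqrt(C1 - 2*c)/2


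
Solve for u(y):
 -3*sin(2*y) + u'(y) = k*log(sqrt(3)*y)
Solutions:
 u(y) = C1 + k*y*(log(y) - 1) + k*y*log(3)/2 - 3*cos(2*y)/2


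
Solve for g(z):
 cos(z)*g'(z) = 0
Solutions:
 g(z) = C1


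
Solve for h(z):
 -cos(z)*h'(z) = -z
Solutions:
 h(z) = C1 + Integral(z/cos(z), z)


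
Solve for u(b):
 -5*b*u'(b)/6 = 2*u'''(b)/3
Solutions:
 u(b) = C1 + Integral(C2*airyai(-10^(1/3)*b/2) + C3*airybi(-10^(1/3)*b/2), b)


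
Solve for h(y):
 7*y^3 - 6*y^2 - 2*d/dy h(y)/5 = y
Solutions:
 h(y) = C1 + 35*y^4/8 - 5*y^3 - 5*y^2/4


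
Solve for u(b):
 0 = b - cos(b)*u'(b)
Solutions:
 u(b) = C1 + Integral(b/cos(b), b)


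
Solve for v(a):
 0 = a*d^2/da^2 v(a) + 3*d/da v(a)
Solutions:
 v(a) = C1 + C2/a^2


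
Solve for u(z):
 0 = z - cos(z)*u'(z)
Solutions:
 u(z) = C1 + Integral(z/cos(z), z)


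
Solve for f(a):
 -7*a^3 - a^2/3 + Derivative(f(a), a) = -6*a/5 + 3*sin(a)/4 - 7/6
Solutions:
 f(a) = C1 + 7*a^4/4 + a^3/9 - 3*a^2/5 - 7*a/6 - 3*cos(a)/4


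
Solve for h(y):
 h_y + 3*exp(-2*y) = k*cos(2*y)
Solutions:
 h(y) = C1 + k*sin(2*y)/2 + 3*exp(-2*y)/2


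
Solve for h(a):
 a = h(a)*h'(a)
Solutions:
 h(a) = -sqrt(C1 + a^2)
 h(a) = sqrt(C1 + a^2)


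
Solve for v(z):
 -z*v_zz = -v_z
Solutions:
 v(z) = C1 + C2*z^2


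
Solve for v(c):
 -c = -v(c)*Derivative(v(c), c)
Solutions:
 v(c) = -sqrt(C1 + c^2)
 v(c) = sqrt(C1 + c^2)


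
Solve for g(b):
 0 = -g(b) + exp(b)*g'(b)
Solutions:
 g(b) = C1*exp(-exp(-b))


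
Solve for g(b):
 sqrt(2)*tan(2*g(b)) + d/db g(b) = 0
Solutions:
 g(b) = -asin(C1*exp(-2*sqrt(2)*b))/2 + pi/2
 g(b) = asin(C1*exp(-2*sqrt(2)*b))/2


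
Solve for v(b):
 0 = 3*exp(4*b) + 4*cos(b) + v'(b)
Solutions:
 v(b) = C1 - 3*exp(4*b)/4 - 4*sin(b)


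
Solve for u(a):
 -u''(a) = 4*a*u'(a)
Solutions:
 u(a) = C1 + C2*erf(sqrt(2)*a)


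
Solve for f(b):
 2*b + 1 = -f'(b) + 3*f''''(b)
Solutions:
 f(b) = C1 + C4*exp(3^(2/3)*b/3) - b^2 - b + (C2*sin(3^(1/6)*b/2) + C3*cos(3^(1/6)*b/2))*exp(-3^(2/3)*b/6)


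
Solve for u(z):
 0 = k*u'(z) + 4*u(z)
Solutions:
 u(z) = C1*exp(-4*z/k)


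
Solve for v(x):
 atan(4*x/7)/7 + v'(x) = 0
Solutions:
 v(x) = C1 - x*atan(4*x/7)/7 + log(16*x^2 + 49)/8


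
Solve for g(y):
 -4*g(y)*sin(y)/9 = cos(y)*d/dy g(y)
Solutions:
 g(y) = C1*cos(y)^(4/9)


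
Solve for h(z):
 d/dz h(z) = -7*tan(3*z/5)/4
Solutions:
 h(z) = C1 + 35*log(cos(3*z/5))/12


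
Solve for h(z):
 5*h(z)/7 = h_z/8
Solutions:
 h(z) = C1*exp(40*z/7)


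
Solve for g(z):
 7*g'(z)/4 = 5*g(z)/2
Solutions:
 g(z) = C1*exp(10*z/7)


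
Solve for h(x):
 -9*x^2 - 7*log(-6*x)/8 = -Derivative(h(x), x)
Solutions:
 h(x) = C1 + 3*x^3 + 7*x*log(-x)/8 + 7*x*(-1 + log(6))/8


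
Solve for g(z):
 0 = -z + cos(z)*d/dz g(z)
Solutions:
 g(z) = C1 + Integral(z/cos(z), z)


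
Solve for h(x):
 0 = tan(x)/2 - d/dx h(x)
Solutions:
 h(x) = C1 - log(cos(x))/2


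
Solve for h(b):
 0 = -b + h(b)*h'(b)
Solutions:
 h(b) = -sqrt(C1 + b^2)
 h(b) = sqrt(C1 + b^2)


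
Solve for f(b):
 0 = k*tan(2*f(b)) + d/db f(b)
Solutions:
 f(b) = -asin(C1*exp(-2*b*k))/2 + pi/2
 f(b) = asin(C1*exp(-2*b*k))/2


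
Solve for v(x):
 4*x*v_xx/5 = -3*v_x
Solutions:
 v(x) = C1 + C2/x^(11/4)


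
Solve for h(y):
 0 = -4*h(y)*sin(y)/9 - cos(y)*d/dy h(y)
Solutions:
 h(y) = C1*cos(y)^(4/9)


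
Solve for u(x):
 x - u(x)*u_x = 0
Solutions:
 u(x) = -sqrt(C1 + x^2)
 u(x) = sqrt(C1 + x^2)


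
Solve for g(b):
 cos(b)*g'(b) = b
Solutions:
 g(b) = C1 + Integral(b/cos(b), b)


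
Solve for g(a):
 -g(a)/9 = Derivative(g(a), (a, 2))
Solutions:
 g(a) = C1*sin(a/3) + C2*cos(a/3)


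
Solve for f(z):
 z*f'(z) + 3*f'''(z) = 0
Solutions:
 f(z) = C1 + Integral(C2*airyai(-3^(2/3)*z/3) + C3*airybi(-3^(2/3)*z/3), z)


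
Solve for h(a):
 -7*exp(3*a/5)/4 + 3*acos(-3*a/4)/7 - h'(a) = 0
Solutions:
 h(a) = C1 + 3*a*acos(-3*a/4)/7 + sqrt(16 - 9*a^2)/7 - 35*exp(3*a/5)/12


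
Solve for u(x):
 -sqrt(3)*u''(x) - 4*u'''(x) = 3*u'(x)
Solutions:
 u(x) = C1 + (C2*sin(3*sqrt(5)*x/8) + C3*cos(3*sqrt(5)*x/8))*exp(-sqrt(3)*x/8)


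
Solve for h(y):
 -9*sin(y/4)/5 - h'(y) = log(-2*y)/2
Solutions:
 h(y) = C1 - y*log(-y)/2 - y*log(2)/2 + y/2 + 36*cos(y/4)/5


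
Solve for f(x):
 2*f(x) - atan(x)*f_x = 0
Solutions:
 f(x) = C1*exp(2*Integral(1/atan(x), x))


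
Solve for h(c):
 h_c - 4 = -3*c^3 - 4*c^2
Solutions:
 h(c) = C1 - 3*c^4/4 - 4*c^3/3 + 4*c


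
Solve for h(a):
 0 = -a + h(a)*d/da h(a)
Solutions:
 h(a) = -sqrt(C1 + a^2)
 h(a) = sqrt(C1 + a^2)


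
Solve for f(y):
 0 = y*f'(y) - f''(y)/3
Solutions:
 f(y) = C1 + C2*erfi(sqrt(6)*y/2)


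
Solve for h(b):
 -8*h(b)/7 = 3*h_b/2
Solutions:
 h(b) = C1*exp(-16*b/21)


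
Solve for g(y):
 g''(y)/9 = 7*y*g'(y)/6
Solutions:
 g(y) = C1 + C2*erfi(sqrt(21)*y/2)


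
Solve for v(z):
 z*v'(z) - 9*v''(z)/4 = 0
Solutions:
 v(z) = C1 + C2*erfi(sqrt(2)*z/3)


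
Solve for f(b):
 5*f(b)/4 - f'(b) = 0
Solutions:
 f(b) = C1*exp(5*b/4)


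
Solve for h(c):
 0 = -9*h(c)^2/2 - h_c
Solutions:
 h(c) = 2/(C1 + 9*c)


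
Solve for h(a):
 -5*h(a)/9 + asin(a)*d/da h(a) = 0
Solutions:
 h(a) = C1*exp(5*Integral(1/asin(a), a)/9)


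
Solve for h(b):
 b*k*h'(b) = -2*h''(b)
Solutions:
 h(b) = Piecewise((-sqrt(pi)*C1*erf(b*sqrt(k)/2)/sqrt(k) - C2, (k > 0) | (k < 0)), (-C1*b - C2, True))


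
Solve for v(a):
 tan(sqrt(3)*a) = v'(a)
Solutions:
 v(a) = C1 - sqrt(3)*log(cos(sqrt(3)*a))/3


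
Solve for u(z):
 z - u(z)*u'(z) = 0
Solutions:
 u(z) = -sqrt(C1 + z^2)
 u(z) = sqrt(C1 + z^2)


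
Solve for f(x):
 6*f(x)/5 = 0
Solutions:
 f(x) = 0


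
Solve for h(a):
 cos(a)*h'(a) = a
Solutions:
 h(a) = C1 + Integral(a/cos(a), a)


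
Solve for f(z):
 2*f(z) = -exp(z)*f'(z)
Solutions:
 f(z) = C1*exp(2*exp(-z))


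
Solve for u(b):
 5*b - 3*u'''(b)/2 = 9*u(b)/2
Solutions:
 u(b) = C3*exp(-3^(1/3)*b) + 10*b/9 + (C1*sin(3^(5/6)*b/2) + C2*cos(3^(5/6)*b/2))*exp(3^(1/3)*b/2)


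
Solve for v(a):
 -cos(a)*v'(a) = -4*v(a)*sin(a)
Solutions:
 v(a) = C1/cos(a)^4


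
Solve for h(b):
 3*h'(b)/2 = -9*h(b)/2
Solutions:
 h(b) = C1*exp(-3*b)


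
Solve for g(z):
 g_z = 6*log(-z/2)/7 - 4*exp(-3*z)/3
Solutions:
 g(z) = C1 + 6*z*log(-z)/7 + 6*z*(-1 - log(2))/7 + 4*exp(-3*z)/9


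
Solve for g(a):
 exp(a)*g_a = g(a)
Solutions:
 g(a) = C1*exp(-exp(-a))


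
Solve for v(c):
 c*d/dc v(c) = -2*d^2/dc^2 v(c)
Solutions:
 v(c) = C1 + C2*erf(c/2)


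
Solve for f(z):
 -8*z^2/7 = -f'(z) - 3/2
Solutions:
 f(z) = C1 + 8*z^3/21 - 3*z/2


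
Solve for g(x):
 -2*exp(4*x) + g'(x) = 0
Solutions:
 g(x) = C1 + exp(4*x)/2


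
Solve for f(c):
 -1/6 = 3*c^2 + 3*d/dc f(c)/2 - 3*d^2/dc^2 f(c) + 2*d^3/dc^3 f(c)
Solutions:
 f(c) = C1 - 2*c^3/3 - 4*c^2 - 97*c/9 + (C2*sin(sqrt(3)*c/4) + C3*cos(sqrt(3)*c/4))*exp(3*c/4)


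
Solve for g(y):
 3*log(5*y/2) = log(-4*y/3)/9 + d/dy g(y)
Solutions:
 g(y) = C1 + 26*y*log(y)/9 + y*(-26/9 - 29*log(2)/9 + log(3)/9 + 3*log(5) - I*pi/9)


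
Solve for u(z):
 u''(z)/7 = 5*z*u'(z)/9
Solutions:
 u(z) = C1 + C2*erfi(sqrt(70)*z/6)


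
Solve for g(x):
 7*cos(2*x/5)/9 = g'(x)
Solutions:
 g(x) = C1 + 35*sin(2*x/5)/18


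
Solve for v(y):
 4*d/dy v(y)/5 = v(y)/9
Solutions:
 v(y) = C1*exp(5*y/36)


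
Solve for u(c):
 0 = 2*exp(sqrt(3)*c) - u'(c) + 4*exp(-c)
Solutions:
 u(c) = C1 + 2*sqrt(3)*exp(sqrt(3)*c)/3 - 4*exp(-c)


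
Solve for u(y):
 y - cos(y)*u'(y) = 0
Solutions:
 u(y) = C1 + Integral(y/cos(y), y)


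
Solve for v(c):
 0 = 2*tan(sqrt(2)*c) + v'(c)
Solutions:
 v(c) = C1 + sqrt(2)*log(cos(sqrt(2)*c))


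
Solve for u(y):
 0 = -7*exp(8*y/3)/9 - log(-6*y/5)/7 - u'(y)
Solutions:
 u(y) = C1 - y*log(-y)/7 + y*(-log(6) + 1 + log(5))/7 - 7*exp(8*y/3)/24


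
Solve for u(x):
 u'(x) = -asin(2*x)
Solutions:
 u(x) = C1 - x*asin(2*x) - sqrt(1 - 4*x^2)/2


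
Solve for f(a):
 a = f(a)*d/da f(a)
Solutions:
 f(a) = -sqrt(C1 + a^2)
 f(a) = sqrt(C1 + a^2)


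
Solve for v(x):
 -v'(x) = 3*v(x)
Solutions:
 v(x) = C1*exp(-3*x)


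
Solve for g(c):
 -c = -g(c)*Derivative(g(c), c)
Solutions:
 g(c) = -sqrt(C1 + c^2)
 g(c) = sqrt(C1 + c^2)


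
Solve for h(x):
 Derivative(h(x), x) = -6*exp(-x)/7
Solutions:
 h(x) = C1 + 6*exp(-x)/7


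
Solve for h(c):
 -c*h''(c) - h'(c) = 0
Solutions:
 h(c) = C1 + C2*log(c)


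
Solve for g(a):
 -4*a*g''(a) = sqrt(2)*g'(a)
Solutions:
 g(a) = C1 + C2*a^(1 - sqrt(2)/4)


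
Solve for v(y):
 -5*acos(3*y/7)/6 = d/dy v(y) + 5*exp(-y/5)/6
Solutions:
 v(y) = C1 - 5*y*acos(3*y/7)/6 + 5*sqrt(49 - 9*y^2)/18 + 25*exp(-y/5)/6


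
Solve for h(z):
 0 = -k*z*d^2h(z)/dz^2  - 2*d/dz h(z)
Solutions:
 h(z) = C1 + z^(((re(k) - 2)*re(k) + im(k)^2)/(re(k)^2 + im(k)^2))*(C2*sin(2*log(z)*Abs(im(k))/(re(k)^2 + im(k)^2)) + C3*cos(2*log(z)*im(k)/(re(k)^2 + im(k)^2)))


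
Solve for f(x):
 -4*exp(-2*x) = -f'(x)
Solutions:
 f(x) = C1 - 2*exp(-2*x)


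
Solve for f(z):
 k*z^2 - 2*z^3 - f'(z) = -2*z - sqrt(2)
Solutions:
 f(z) = C1 + k*z^3/3 - z^4/2 + z^2 + sqrt(2)*z


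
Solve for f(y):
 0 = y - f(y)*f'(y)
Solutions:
 f(y) = -sqrt(C1 + y^2)
 f(y) = sqrt(C1 + y^2)


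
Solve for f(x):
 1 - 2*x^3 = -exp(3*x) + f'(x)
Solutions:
 f(x) = C1 - x^4/2 + x + exp(3*x)/3


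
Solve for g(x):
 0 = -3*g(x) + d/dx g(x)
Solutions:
 g(x) = C1*exp(3*x)


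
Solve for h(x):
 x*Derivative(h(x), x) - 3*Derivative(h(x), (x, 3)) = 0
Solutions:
 h(x) = C1 + Integral(C2*airyai(3^(2/3)*x/3) + C3*airybi(3^(2/3)*x/3), x)


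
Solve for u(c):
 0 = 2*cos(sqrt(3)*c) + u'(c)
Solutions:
 u(c) = C1 - 2*sqrt(3)*sin(sqrt(3)*c)/3


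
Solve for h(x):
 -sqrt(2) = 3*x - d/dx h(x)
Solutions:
 h(x) = C1 + 3*x^2/2 + sqrt(2)*x


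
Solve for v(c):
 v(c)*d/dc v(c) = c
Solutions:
 v(c) = -sqrt(C1 + c^2)
 v(c) = sqrt(C1 + c^2)


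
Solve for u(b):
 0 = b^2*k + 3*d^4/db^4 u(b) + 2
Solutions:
 u(b) = C1 + C2*b + C3*b^2 + C4*b^3 - b^6*k/1080 - b^4/36


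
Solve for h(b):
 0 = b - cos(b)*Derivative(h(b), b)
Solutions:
 h(b) = C1 + Integral(b/cos(b), b)


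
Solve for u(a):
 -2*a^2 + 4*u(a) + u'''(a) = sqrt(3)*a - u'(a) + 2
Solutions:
 u(a) = C1*exp(-3^(1/3)*a*(-(18 + sqrt(327))^(1/3) + 3^(1/3)/(18 + sqrt(327))^(1/3))/6)*sin(3^(1/6)*a*(3/(18 + sqrt(327))^(1/3) + 3^(2/3)*(18 + sqrt(327))^(1/3))/6) + C2*exp(-3^(1/3)*a*(-(18 + sqrt(327))^(1/3) + 3^(1/3)/(18 + sqrt(327))^(1/3))/6)*cos(3^(1/6)*a*(3/(18 + sqrt(327))^(1/3) + 3^(2/3)*(18 + sqrt(327))^(1/3))/6) + C3*exp(3^(1/3)*a*(-(18 + sqrt(327))^(1/3) + 3^(1/3)/(18 + sqrt(327))^(1/3))/3) + a^2/2 - a/4 + sqrt(3)*a/4 - sqrt(3)/16 + 9/16


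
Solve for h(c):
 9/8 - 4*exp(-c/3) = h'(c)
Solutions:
 h(c) = C1 + 9*c/8 + 12*exp(-c/3)


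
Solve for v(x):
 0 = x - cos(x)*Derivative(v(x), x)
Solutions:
 v(x) = C1 + Integral(x/cos(x), x)


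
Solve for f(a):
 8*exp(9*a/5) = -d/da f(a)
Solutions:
 f(a) = C1 - 40*exp(9*a/5)/9


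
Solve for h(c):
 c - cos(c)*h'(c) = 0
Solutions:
 h(c) = C1 + Integral(c/cos(c), c)


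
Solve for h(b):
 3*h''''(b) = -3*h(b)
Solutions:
 h(b) = (C1*sin(sqrt(2)*b/2) + C2*cos(sqrt(2)*b/2))*exp(-sqrt(2)*b/2) + (C3*sin(sqrt(2)*b/2) + C4*cos(sqrt(2)*b/2))*exp(sqrt(2)*b/2)


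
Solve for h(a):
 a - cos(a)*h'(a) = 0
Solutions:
 h(a) = C1 + Integral(a/cos(a), a)


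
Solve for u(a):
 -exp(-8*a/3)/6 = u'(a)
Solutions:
 u(a) = C1 + exp(-8*a/3)/16


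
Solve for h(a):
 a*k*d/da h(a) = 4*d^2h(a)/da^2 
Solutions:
 h(a) = Piecewise((-sqrt(2)*sqrt(pi)*C1*erf(sqrt(2)*a*sqrt(-k)/4)/sqrt(-k) - C2, (k > 0) | (k < 0)), (-C1*a - C2, True))


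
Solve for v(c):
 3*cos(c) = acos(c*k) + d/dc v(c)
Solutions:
 v(c) = C1 - Piecewise((c*acos(c*k) - sqrt(-c^2*k^2 + 1)/k, Ne(k, 0)), (pi*c/2, True)) + 3*sin(c)


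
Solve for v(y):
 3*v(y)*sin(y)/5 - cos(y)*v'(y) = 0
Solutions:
 v(y) = C1/cos(y)^(3/5)


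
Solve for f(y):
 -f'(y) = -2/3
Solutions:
 f(y) = C1 + 2*y/3


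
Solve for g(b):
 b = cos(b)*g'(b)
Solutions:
 g(b) = C1 + Integral(b/cos(b), b)


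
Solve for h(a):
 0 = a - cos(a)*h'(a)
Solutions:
 h(a) = C1 + Integral(a/cos(a), a)


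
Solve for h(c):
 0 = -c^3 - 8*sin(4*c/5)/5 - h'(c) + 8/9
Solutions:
 h(c) = C1 - c^4/4 + 8*c/9 + 2*cos(4*c/5)


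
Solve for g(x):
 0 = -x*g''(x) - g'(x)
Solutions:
 g(x) = C1 + C2*log(x)


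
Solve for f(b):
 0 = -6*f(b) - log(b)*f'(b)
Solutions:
 f(b) = C1*exp(-6*li(b))


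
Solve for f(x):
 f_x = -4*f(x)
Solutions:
 f(x) = C1*exp(-4*x)


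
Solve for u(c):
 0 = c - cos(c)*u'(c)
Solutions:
 u(c) = C1 + Integral(c/cos(c), c)


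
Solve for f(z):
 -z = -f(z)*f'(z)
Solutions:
 f(z) = -sqrt(C1 + z^2)
 f(z) = sqrt(C1 + z^2)


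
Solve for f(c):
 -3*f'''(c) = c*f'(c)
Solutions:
 f(c) = C1 + Integral(C2*airyai(-3^(2/3)*c/3) + C3*airybi(-3^(2/3)*c/3), c)


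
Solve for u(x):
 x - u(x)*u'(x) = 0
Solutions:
 u(x) = -sqrt(C1 + x^2)
 u(x) = sqrt(C1 + x^2)


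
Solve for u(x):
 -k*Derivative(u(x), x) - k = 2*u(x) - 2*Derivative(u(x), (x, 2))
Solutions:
 u(x) = C1*exp(x*(k - sqrt(k^2 + 16))/4) + C2*exp(x*(k + sqrt(k^2 + 16))/4) - k/2


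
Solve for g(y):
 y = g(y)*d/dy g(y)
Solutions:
 g(y) = -sqrt(C1 + y^2)
 g(y) = sqrt(C1 + y^2)


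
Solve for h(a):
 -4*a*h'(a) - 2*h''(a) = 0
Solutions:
 h(a) = C1 + C2*erf(a)


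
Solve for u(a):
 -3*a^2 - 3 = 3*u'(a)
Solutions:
 u(a) = C1 - a^3/3 - a


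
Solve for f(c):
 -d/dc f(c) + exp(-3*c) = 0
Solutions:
 f(c) = C1 - exp(-3*c)/3


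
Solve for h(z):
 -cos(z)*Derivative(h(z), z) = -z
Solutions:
 h(z) = C1 + Integral(z/cos(z), z)


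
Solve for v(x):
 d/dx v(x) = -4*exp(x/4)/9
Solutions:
 v(x) = C1 - 16*exp(x/4)/9


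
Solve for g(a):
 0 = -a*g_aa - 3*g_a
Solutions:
 g(a) = C1 + C2/a^2


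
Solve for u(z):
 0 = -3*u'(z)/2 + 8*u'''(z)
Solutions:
 u(z) = C1 + C2*exp(-sqrt(3)*z/4) + C3*exp(sqrt(3)*z/4)


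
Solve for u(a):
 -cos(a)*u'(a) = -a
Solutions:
 u(a) = C1 + Integral(a/cos(a), a)


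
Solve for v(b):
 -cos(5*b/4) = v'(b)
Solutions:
 v(b) = C1 - 4*sin(5*b/4)/5


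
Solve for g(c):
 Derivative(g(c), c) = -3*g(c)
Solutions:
 g(c) = C1*exp(-3*c)


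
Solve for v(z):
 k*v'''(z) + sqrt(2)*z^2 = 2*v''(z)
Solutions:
 v(z) = C1 + C2*z + C3*exp(2*z/k) + sqrt(2)*k^2*z^2/8 + sqrt(2)*k*z^3/12 + sqrt(2)*z^4/24


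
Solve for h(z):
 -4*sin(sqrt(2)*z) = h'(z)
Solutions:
 h(z) = C1 + 2*sqrt(2)*cos(sqrt(2)*z)


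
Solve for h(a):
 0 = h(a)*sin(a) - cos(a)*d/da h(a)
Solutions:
 h(a) = C1/cos(a)


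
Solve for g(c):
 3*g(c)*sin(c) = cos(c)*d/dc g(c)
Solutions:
 g(c) = C1/cos(c)^3


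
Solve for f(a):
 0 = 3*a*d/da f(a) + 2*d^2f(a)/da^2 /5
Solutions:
 f(a) = C1 + C2*erf(sqrt(15)*a/2)


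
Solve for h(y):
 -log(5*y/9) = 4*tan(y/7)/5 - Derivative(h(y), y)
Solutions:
 h(y) = C1 + y*log(y) - 2*y*log(3) - y + y*log(5) - 28*log(cos(y/7))/5


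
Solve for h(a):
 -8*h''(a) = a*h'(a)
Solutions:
 h(a) = C1 + C2*erf(a/4)


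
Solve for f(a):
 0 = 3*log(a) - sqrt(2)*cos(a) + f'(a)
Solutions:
 f(a) = C1 - 3*a*log(a) + 3*a + sqrt(2)*sin(a)


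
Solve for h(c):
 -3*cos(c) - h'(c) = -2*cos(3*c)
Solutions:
 h(c) = C1 - 3*sin(c) + 2*sin(3*c)/3


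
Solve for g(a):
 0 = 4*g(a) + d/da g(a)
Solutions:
 g(a) = C1*exp(-4*a)


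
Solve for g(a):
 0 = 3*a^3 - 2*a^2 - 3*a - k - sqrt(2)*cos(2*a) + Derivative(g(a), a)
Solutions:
 g(a) = C1 - 3*a^4/4 + 2*a^3/3 + 3*a^2/2 + a*k + sqrt(2)*sin(2*a)/2


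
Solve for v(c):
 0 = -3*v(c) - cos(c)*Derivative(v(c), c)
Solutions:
 v(c) = C1*(sin(c) - 1)^(3/2)/(sin(c) + 1)^(3/2)


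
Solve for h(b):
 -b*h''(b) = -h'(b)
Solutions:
 h(b) = C1 + C2*b^2


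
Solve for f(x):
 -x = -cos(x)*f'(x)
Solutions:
 f(x) = C1 + Integral(x/cos(x), x)


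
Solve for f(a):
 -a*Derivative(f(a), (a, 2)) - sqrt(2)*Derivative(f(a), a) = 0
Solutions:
 f(a) = C1 + C2*a^(1 - sqrt(2))


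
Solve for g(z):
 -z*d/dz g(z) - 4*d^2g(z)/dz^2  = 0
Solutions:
 g(z) = C1 + C2*erf(sqrt(2)*z/4)


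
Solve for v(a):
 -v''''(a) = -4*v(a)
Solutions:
 v(a) = C1*exp(-sqrt(2)*a) + C2*exp(sqrt(2)*a) + C3*sin(sqrt(2)*a) + C4*cos(sqrt(2)*a)


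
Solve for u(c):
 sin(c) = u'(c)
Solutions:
 u(c) = C1 - cos(c)


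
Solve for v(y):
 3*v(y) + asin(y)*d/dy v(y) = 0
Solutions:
 v(y) = C1*exp(-3*Integral(1/asin(y), y))


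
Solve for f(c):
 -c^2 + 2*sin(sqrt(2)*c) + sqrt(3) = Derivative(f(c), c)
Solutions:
 f(c) = C1 - c^3/3 + sqrt(3)*c - sqrt(2)*cos(sqrt(2)*c)


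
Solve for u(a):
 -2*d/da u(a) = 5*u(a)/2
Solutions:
 u(a) = C1*exp(-5*a/4)


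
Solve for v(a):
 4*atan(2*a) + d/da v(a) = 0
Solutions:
 v(a) = C1 - 4*a*atan(2*a) + log(4*a^2 + 1)


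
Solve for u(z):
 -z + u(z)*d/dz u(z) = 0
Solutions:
 u(z) = -sqrt(C1 + z^2)
 u(z) = sqrt(C1 + z^2)


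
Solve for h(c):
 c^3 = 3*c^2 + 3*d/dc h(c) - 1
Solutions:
 h(c) = C1 + c^4/12 - c^3/3 + c/3


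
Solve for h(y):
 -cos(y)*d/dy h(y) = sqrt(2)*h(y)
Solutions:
 h(y) = C1*(sin(y) - 1)^(sqrt(2)/2)/(sin(y) + 1)^(sqrt(2)/2)


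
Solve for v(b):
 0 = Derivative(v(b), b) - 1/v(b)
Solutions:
 v(b) = -sqrt(C1 + 2*b)
 v(b) = sqrt(C1 + 2*b)


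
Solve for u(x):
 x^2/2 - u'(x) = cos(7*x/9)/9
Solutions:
 u(x) = C1 + x^3/6 - sin(7*x/9)/7


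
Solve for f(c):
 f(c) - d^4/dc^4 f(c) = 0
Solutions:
 f(c) = C1*exp(-c) + C2*exp(c) + C3*sin(c) + C4*cos(c)


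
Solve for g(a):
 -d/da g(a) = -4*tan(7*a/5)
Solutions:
 g(a) = C1 - 20*log(cos(7*a/5))/7


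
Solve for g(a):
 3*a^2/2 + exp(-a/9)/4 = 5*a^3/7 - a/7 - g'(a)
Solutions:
 g(a) = C1 + 5*a^4/28 - a^3/2 - a^2/14 + 9*exp(-a/9)/4


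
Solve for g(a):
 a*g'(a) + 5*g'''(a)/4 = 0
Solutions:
 g(a) = C1 + Integral(C2*airyai(-10^(2/3)*a/5) + C3*airybi(-10^(2/3)*a/5), a)


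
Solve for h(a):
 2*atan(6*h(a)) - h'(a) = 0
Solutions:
 Integral(1/atan(6*_y), (_y, h(a))) = C1 + 2*a


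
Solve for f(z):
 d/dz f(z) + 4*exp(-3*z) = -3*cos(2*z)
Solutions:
 f(z) = C1 - 3*sin(2*z)/2 + 4*exp(-3*z)/3


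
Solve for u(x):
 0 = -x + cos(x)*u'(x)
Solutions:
 u(x) = C1 + Integral(x/cos(x), x)


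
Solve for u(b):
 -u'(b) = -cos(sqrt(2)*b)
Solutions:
 u(b) = C1 + sqrt(2)*sin(sqrt(2)*b)/2


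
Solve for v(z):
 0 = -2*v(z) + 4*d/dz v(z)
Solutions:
 v(z) = C1*exp(z/2)


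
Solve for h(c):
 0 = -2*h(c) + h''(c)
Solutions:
 h(c) = C1*exp(-sqrt(2)*c) + C2*exp(sqrt(2)*c)
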